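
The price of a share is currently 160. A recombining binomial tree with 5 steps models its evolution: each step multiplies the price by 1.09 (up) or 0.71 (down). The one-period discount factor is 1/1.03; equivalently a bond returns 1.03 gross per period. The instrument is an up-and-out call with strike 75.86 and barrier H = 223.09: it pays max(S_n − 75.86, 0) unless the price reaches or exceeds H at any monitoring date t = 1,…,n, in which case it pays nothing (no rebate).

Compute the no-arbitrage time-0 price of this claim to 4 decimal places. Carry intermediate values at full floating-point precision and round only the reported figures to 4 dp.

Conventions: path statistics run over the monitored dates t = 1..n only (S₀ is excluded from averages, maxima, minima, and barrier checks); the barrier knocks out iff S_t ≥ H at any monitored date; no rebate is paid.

No-arbitrage gives p* = (R−d)/(u−d) = 0.8421: enumerate every path, weight its payoff by its p*-probability, and discount by R^5.
Enumerate all 2^5 = 32 price paths (U = up ×1.09, D = down ×0.71); each path with k up-moves has probability p*^k·(1−p*)^(5−k).
DDDDD: M=113.6000, payoff=0.0000, prob=0.000098
UDDDD: M=174.4000, payoff=0.0000, prob=0.000523
DUDDD: M=123.8240, payoff=0.0000, prob=0.000523
UUDDD: M=190.0960, payoff=0.0000, prob=0.002791
DDUDD: M=113.6000, payoff=0.0000, prob=0.000523
UDUDD: M=174.4000, payoff=0.0000, prob=0.002791
DUUDD: M=134.9682, payoff=0.0000, prob=0.002791
UUUDD: M=207.2046, payoff=28.5919, prob=0.014888
DDDUD: M=113.6000, payoff=0.0000, prob=0.000523
UDDUD: M=174.4000, payoff=0.0000, prob=0.002791
DUDUD: M=123.8240, payoff=0.0000, prob=0.002791
UUDUD: M=190.0960, payoff=28.5919, prob=0.014888
DDUUD: M=113.6000, payoff=0.0000, prob=0.002791
UDUUD: M=174.4000, payoff=28.5919, prob=0.014888
DUUUD: M=147.1153, payoff=28.5919, prob=0.014888
UUUUD: M=225.8531, payoff=0.0000, prob=0.079402
DDDDU: M=113.6000, payoff=0.0000, prob=0.000523
UDDDU: M=174.4000, payoff=0.0000, prob=0.002791
DUDDU: M=123.8240, payoff=0.0000, prob=0.002791
UUDDU: M=190.0960, payoff=28.5919, prob=0.014888
DDUDU: M=113.6000, payoff=0.0000, prob=0.002791
UDUDU: M=174.4000, payoff=28.5919, prob=0.014888
DUUDU: M=134.9682, payoff=28.5919, prob=0.014888
UUUDU: M=207.2046, payoff=84.4957, prob=0.079402
DDDUU: M=113.6000, payoff=0.0000, prob=0.002791
UDDUU: M=174.4000, payoff=28.5919, prob=0.014888
DUDUU: M=123.8240, payoff=28.5919, prob=0.014888
UUDUU: M=190.0960, payoff=84.4957, prob=0.079402
DDUUU: M=113.6000, payoff=28.5919, prob=0.014888
UDUUU: M=174.4000, payoff=84.4957, prob=0.079402
DUUUU: M=160.3557, payoff=84.4957, prob=0.079402
UUUUU: M=246.1798, payoff=0.0000, prob=0.423479
Price = Σ prob·payoff / R^5 = 31.093346 / 1.159274 = 26.8214

price = 26.8214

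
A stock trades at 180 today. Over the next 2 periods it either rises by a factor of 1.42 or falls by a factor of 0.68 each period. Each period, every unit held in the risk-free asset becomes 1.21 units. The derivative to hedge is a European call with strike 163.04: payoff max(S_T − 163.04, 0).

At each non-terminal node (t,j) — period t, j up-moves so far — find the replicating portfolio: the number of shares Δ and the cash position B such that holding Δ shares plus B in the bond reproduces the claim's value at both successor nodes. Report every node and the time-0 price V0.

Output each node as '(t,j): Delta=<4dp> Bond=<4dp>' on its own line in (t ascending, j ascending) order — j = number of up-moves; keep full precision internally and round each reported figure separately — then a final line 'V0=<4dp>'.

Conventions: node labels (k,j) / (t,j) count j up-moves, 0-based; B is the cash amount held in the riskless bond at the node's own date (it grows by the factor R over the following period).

(0,0): Delta=0.8595 Bond=-81.6747
(1,0): Delta=0.1189 Bond=-8.1776
(1,1): Delta=1.0000 Bond=-134.7438
V0=73.0313

Under the risk-neutral measure, an up-move has probability p* = (R−d)/(u−d) = 0.7162 and values discount at R = 1.21.
Payoffs at expiry: V(2,0)=0.0000, V(2,1)=10.7680, V(2,2)=199.9120
  t=1,j=0: stock 122.4000 → up 173.8080 (V=10.7680), down 83.2320 (V=0.0000). Price 6.3737; hedge Δ=0.1189, bond B=-8.1776.
  t=1,j=1: stock 255.6000 → up 362.9520 (V=199.9120), down 173.8080 (V=10.7680). Price 120.8562; hedge Δ=1.0000, bond B=-134.7438.
  t=0,j=0: stock 180.0000 → up 255.6000 (V=120.8562), down 122.4000 (V=6.3737). Price 73.0313; hedge Δ=0.8595, bond B=-81.6747.
Check: Δ(0,0)·S0 + B(0,0) = 73.0313 = V0.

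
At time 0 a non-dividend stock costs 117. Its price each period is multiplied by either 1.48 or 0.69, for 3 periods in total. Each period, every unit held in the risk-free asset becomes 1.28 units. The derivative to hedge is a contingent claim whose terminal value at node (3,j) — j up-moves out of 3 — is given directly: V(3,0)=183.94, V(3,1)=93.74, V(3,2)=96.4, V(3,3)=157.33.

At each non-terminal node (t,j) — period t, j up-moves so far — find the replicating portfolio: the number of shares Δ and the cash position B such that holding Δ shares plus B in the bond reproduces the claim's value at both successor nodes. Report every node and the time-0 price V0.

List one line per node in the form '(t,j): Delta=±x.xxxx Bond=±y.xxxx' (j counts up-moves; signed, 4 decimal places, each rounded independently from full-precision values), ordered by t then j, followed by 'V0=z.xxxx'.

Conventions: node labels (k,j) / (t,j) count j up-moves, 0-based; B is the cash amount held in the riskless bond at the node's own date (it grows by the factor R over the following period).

Risk-neutral probability p* = (R−d)/(u−d) = (1.28−0.69)/(1.48−0.69) = 0.7468.
Payoffs at expiry: V(3,0)=183.9400, V(3,1)=93.7400, V(3,2)=96.4000, V(3,3)=157.3300
  t=2,j=0: stock 55.7037 → up 82.4415 (V=93.7400), down 38.4356 (V=183.9400). Price 91.0746; hedge Δ=-2.0497, bond B=205.2518.
  t=2,j=1: stock 119.4804 → up 176.8310 (V=96.4000), down 82.4415 (V=93.7400). Price 74.7864; hedge Δ=0.0282, bond B=71.4193.
  t=2,j=2: stock 256.2768 → up 379.2897 (V=157.3300), down 176.8310 (V=96.4000). Price 110.8630; hedge Δ=0.3010, bond B=33.7365.
  t=1,j=0: stock 80.7300 → up 119.4804 (V=74.7864), down 55.7037 (V=91.0746). Price 61.6484; hedge Δ=-0.2554, bond B=82.2664.
  t=1,j=1: stock 173.1600 → up 256.2768 (V=110.8630), down 119.4804 (V=74.7864). Price 79.4763; hedge Δ=0.2637, bond B=33.8097.
  t=0,j=0: stock 117.0000 → up 173.1600 (V=79.4763), down 80.7300 (V=61.6484). Price 58.5648; hedge Δ=0.1929, bond B=35.9978.
Verification: the root portfolio costs Δ(0,0)·S0 + B(0,0) = 58.5648, matching V0.

(0,0): Delta=0.1929 Bond=35.9978
(1,0): Delta=-0.2554 Bond=82.2664
(1,1): Delta=0.2637 Bond=33.8097
(2,0): Delta=-2.0497 Bond=205.2518
(2,1): Delta=0.0282 Bond=71.4193
(2,2): Delta=0.3010 Bond=33.7365
V0=58.5648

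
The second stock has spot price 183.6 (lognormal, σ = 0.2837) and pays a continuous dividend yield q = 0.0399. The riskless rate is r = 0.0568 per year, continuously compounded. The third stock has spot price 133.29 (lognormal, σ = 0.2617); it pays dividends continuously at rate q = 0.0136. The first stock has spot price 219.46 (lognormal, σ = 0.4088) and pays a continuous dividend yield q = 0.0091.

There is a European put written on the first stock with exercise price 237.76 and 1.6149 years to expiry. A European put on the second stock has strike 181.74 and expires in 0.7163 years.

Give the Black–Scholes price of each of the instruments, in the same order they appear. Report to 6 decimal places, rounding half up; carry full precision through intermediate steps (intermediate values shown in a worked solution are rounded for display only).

price(the first stock put K=237.76) = 44.720748
price(the second stock put K=181.74) = 14.968371

[the first stock put K=237.76]
σ√T = 0.4088·√1.6149 = 0.519498
d₁ = (ln(S/K) + (r−q+σ²/2)T) / (σ√T) = (ln(219.46/237.76) + (0.0568−0.0091+0.4088²/2)·1.6149) / 0.519498 = (-0.080092 + 0.211970) / 0.519498 = 0.253857
d₂ = d₁ − σ√T = 0.253857 − 0.519498 = -0.265641
e^{−rT} = 0.912355
e^{−qT} = 0.985412
N(−d₁) = 0.399803,  N(−d₂) = 0.604742
price = K·e^{−rT}·N(−d₂) − S·e^{−qT}·N(−d₁) = 131.181579 − 86.460832 = 44.720748
[the second stock put K=181.74]
σ√T = 0.2837·√0.7163 = 0.240108
d₁ = (ln(S/K) + (r−q+σ²/2)T) / (σ√T) = (ln(183.6/181.74) + (0.0568−0.0399+0.2837²/2)·0.7163) / 0.240108 = (0.010182 + 0.040931) / 0.240108 = 0.212878
d₂ = d₁ − σ√T = 0.212878 − 0.240108 = -0.027230
e^{−rT} = 0.960131
e^{−qT} = 0.971824
N(−d₁) = 0.415711,  N(−d₂) = 0.510862
price = K·e^{−rT}·N(−d₂) − S·e^{−qT}·N(−d₁) = 89.142395 − 74.174024 = 14.968371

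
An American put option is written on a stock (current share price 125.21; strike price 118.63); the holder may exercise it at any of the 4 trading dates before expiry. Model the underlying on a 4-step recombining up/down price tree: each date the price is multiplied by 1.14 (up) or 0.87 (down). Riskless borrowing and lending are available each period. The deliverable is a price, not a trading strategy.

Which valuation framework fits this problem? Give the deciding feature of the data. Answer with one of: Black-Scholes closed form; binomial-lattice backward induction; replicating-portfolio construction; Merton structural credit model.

Key observation: the exercise right at every one of the 4 steps is what matters: each node needs max(118.63 − S, continuation), which only the stepwise tree valuation starting from spot 125.21 delivers.

framework: binomial-lattice backward induction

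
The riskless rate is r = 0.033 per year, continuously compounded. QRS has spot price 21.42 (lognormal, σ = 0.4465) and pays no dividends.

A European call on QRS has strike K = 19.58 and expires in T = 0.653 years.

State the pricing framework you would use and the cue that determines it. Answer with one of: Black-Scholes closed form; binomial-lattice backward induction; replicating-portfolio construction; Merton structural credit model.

Key observation: a European-exercise option on QRS struck at 19.58 — a GBM underlying with constant parameters — admits an analytic price: the data contain no early exercise, no discrete tree, no debt structure.

framework: Black-Scholes closed form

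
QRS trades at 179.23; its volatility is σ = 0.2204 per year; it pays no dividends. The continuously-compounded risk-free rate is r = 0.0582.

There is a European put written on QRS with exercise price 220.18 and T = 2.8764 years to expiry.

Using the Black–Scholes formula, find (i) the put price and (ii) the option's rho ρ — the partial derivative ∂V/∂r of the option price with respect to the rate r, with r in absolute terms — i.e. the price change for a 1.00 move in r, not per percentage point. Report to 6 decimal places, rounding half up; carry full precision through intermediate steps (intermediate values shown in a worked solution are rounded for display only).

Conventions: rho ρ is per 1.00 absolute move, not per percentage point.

σ√T = 0.2204·√2.8764 = 0.373797
d₁ = (ln(S/K) + (r+σ²/2)T) / (σ√T) = (ln(179.23/220.18) + (0.0582+0.2204²/2)·2.8764) / 0.373797 = (-0.205775 + 0.237269) / 0.373797 = 0.084252
d₂ = d₁ − σ√T = 0.084252 − 0.373797 = -0.289545
e^{−rT} = 0.845856
N(−d₁) = 0.466428,  N(−d₂) = 0.613918
Put price V = K·e^{−rT}·N(−d₂) − S·N(−d₁) = 114.336388 − 83.597889 = 30.738499
ρ = −K·T·e^{−rT}·N(−d₂) = -328.877186

price = 30.738499
ρ = -328.877186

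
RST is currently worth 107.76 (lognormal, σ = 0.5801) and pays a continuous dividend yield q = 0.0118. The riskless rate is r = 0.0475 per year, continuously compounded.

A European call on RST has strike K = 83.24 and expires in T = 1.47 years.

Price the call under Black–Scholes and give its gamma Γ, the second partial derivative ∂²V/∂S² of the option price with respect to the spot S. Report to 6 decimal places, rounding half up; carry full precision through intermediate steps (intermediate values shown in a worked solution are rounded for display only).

σ√T = 0.5801·√1.47 = 0.703334
d₁ = (ln(S/K) + (r−q+σ²/2)T) / (σ√T) = (ln(107.76/83.24) + (0.0475−0.0118+0.5801²/2)·1.47) / 0.703334 = (0.258179 + 0.299818) / 0.703334 = 0.793360
d₂ = d₁ − σ√T = 0.793360 − 0.703334 = 0.090026
e^{−rT} = 0.932557
e^{−qT} = 0.982804
N(d₁) = 0.786216,  N(d₂) = 0.535867
Call price V = S·e^{−qT}·N(d₁) − K·e^{−rT}·N(d₂) = 83.265697 − 41.597211 = 41.668486
φ(d₁) = (1/√(2π))·e^{−d₁²/2} = 0.291228
Γ = e^{−qT}·φ(d₁) / (S·σ·√T) = 0.003776

price = 41.668486
Γ = 0.003776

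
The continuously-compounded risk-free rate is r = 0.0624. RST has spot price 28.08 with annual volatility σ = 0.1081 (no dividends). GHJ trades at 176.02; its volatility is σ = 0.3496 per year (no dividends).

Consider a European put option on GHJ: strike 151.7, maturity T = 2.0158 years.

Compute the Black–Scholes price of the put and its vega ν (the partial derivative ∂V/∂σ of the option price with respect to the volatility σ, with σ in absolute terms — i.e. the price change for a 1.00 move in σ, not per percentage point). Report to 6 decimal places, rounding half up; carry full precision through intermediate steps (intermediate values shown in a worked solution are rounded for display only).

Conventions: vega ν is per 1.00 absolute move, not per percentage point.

σ√T = 0.3496·√2.0158 = 0.496358
d₁ = (ln(S/K) + (r+σ²/2)T) / (σ√T) = (ln(176.02/151.7) + (0.0624+0.3496²/2)·2.0158) / 0.496358 = (0.148693 + 0.248972) / 0.496358 = 0.801164
d₂ = d₁ − σ√T = 0.801164 − 0.496358 = 0.304806
e^{−rT} = 0.881804
N(−d₁) = 0.211518,  N(−d₂) = 0.380257
Put price V = K·e^{−rT}·N(−d₂) − S·N(−d₁) = 50.866821 − 37.231452 = 13.635369
φ(d₁) = (1/√(2π))·e^{−d₁²/2} = 0.289422
ν = S·φ(d₁)·√T = 72.329722

price = 13.635369
ν = 72.329722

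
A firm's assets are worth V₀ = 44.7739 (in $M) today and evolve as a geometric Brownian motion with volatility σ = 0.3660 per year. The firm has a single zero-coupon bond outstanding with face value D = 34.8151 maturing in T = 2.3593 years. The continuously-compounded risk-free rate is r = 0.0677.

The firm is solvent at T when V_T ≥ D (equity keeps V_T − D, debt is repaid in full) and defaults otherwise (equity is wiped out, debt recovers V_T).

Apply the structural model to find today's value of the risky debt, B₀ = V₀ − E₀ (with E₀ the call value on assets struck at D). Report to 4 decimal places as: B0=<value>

With assets at 44.7739 and a single debt payment of 34.8151 at 2.3593 years:
d₁ = [ln(V₀/D) + (r + σ²/2)T] / (σ√T)
   = [ln(44.7739/34.8151) + (0.0677 + 0.5·0.3660²)·2.3593] / (0.3660·√2.3593)
   = [0.251574 + 0.317746] / 0.562176 = 1.012707
d₂ = d₁ − σ√T = 1.012707 − 0.562176 = 0.450530
N(d₁) = 0.844400,  N(d₂) = 0.673836,  e^(−rT) = 0.852378
E₀ = V₀·N(d₁) − D·e^(−rT)·N(d₂)
   = 44.7739·0.844400 − 34.8151·0.852378·0.673836 = 17.810561
B₀ = V₀ − E₀ = 44.7739 − 17.810561 = 26.963339

B0=26.9633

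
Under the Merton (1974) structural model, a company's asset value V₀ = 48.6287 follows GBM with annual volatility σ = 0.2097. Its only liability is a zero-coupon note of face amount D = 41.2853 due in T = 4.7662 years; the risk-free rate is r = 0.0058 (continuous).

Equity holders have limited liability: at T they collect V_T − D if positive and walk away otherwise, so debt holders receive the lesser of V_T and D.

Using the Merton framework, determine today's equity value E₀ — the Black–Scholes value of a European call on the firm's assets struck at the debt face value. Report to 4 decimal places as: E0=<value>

E0=12.9499

Equity is a call on the firm's assets struck at D = 41.2853:
d₁ = [ln(V₀/D) + (r + σ²/2)T] / (σ√T)
   = [ln(48.6287/41.2853) + (0.0058 + 0.5·0.2097²)·4.7662] / (0.2097·√4.7662)
   = [0.163707 + 0.132439] / 0.457809 = 0.646876
d₂ = d₁ − σ√T = 0.646876 − 0.457809 = 0.189067
N(d₁) = 0.741144,  N(d₂) = 0.574980,  e^(−rT) = 0.972735
E₀ = V₀·N(d₁) − D·e^(−rT)·N(d₂)
   = 48.6287·0.741144 − 41.2853·0.972735·0.574980 = 12.949884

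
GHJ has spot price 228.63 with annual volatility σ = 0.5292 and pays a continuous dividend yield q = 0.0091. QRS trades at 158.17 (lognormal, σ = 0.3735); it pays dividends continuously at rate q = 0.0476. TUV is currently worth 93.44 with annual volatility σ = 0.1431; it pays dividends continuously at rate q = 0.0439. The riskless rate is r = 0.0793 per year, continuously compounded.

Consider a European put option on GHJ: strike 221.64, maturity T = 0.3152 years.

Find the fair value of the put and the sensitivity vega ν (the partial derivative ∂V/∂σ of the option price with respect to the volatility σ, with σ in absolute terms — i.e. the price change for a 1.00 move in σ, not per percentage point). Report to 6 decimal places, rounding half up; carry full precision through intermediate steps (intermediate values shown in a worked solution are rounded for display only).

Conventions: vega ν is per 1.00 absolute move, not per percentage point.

σ√T = 0.5292·√0.3152 = 0.297107
d₁ = (ln(S/K) + (r−q+σ²/2)T) / (σ√T) = (ln(228.63/221.64) + (0.0793−0.0091+0.5292²/2)·0.3152) / 0.297107 = (0.031051 + 0.066263) / 0.297107 = 0.327538
d₂ = d₁ − σ√T = 0.327538 − 0.297107 = 0.030431
e^{−rT} = 0.975314
e^{−qT} = 0.997136
N(−d₁) = 0.371630,  N(−d₂) = 0.487862
Put price V = K·e^{−rT}·N(−d₂) − S·e^{−qT}·N(−d₁) = 105.460414 − 84.722515 = 20.737899
φ(d₁) = (1/√(2π))·e^{−d₁²/2} = 0.378107
ν = S·e^{−qT}·φ(d₁)·√T = 48.394374

price = 20.737899
ν = 48.394374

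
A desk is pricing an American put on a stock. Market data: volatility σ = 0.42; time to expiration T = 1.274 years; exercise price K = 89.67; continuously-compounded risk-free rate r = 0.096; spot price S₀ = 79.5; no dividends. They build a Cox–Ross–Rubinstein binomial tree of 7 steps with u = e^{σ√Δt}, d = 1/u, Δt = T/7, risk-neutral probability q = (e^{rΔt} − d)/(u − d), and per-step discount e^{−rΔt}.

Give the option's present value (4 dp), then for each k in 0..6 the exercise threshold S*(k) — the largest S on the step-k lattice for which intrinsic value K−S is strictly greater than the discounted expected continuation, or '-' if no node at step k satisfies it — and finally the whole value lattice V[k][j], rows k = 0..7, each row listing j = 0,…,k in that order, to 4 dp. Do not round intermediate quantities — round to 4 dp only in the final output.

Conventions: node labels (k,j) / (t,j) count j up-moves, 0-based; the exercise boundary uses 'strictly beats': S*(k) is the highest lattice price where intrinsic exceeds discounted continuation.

price = 16.7313
boundary = - - 55.5565 46.4429 55.5565 66.4586 55.5565
tree:
16.7313
24.3154 9.8597
34.1135 15.5324 4.6272
43.2271 23.5747 8.1684 1.3074
50.8458 34.1135 14.0375 2.6837 0.0000
57.2146 43.2271 23.2114 5.5088 0.0000 0.0000
62.5387 50.8458 34.1135 11.3078 0.0000 0.0000 0.0000
66.9894 57.2146 43.2271 23.2114 0.0000 0.0000 0.0000 0.0000

Δt=0.18200, u=1.19623, d=0.83596, q=0.50425, disc=e^(-rΔt)=0.98268
k=7 terminal: V=max(K-S,0) → 66.9894 57.2146 43.2271 23.2114 0.0000 0.0000 0.0000 0.0000
k=6: j=0 S=27.1313 intr=62.5387 cont=60.9856 V=62.5387[EX]; j=1 S=38.8242 intr=50.8458 cont=49.2927 V=50.8458[EX]; j=2 S=55.5565 intr=34.1135 cont=32.5604 V=34.1135[EX]; j=3 S=79.5000 intr=10.1700 cont=11.3078 V=11.3078[hold]; j=4 S=113.7625 intr=0.0000 cont=0.0000 V=0.0000[hold]; j=5 S=162.7914 intr=0.0000 cont=0.0000 V=0.0000[hold]; j=6 S=232.9504 intr=0.0000 cont=0.0000 V=0.0000[hold]  S*(6)=55.5565
k=5: j=0 S=32.4554 intr=57.2146 cont=55.6615 V=57.2146[EX]; j=1 S=46.4429 intr=43.2271 cont=41.6740 V=43.2271[EX]; j=2 S=66.4586 intr=23.2114 cont=22.2221 V=23.2114[EX]; j=3 S=95.1006 intr=0.0000 cont=5.5088 V=5.5088[hold]; j=4 S=136.0866 intr=0.0000 cont=0.0000 V=0.0000[hold]; j=5 S=194.7366 intr=0.0000 cont=0.0000 V=0.0000[hold]  S*(5)=66.4586
k=4: j=0 S=38.8242 intr=50.8458 cont=49.2927 V=50.8458[EX]; j=1 S=55.5565 intr=34.1135 cont=32.5604 V=34.1135[EX]; j=2 S=79.5000 intr=10.1700 cont=14.0375 V=14.0375[hold]; j=3 S=113.7625 intr=0.0000 cont=2.6837 V=2.6837[hold]; j=4 S=162.7914 intr=0.0000 cont=0.0000 V=0.0000[hold]  S*(4)=55.5565
k=3: j=0 S=46.4429 intr=43.2271 cont=41.6740 V=43.2271[EX]; j=1 S=66.4586 intr=23.2114 cont=23.5747 V=23.5747[hold]; j=2 S=95.1006 intr=0.0000 cont=8.1684 V=8.1684[hold]; j=3 S=136.0866 intr=0.0000 cont=1.3074 V=1.3074[hold]  S*(3)=46.4429
k=2: j=0 S=55.5565 intr=34.1135 cont=32.7404 V=34.1135[EX]; j=1 S=79.5000 intr=10.1700 cont=15.5324 V=15.5324[hold]; j=2 S=113.7625 intr=0.0000 cont=4.6272 V=4.6272[hold]  S*(2)=55.5565
k=1: j=0 S=66.4586 intr=23.2114 cont=24.3154 V=24.3154[hold]; j=1 S=95.1006 intr=0.0000 cont=9.8597 V=9.8597[hold]  S*(1)=-
k=0: j=0 S=79.5000 intr=10.1700 cont=16.7313 V=16.7313[hold]  S*(0)=-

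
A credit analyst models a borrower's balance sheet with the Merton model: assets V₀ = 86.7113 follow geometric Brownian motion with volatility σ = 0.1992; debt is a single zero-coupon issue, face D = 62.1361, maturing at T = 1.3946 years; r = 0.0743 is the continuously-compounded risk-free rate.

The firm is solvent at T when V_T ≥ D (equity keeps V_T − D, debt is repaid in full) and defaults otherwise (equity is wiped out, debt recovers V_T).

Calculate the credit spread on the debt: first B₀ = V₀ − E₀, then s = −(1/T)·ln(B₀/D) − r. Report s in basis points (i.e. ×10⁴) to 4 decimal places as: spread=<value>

spread=25.8206

Work the structural quantities from V₀ = 86.7113 against face 62.1361:
d₁ = [ln(V₀/D) + (r + σ²/2)T] / (σ√T)
   = [ln(86.7113/62.1361) + (0.0743 + 0.5·0.1992²)·1.3946] / (0.1992·√1.3946)
   = [0.333257 + 0.131288] / 0.235242 = 1.974758
d₂ = d₁ − σ√T = 1.974758 − 0.235242 = 1.739516
N(d₁) = 0.975852,  N(d₂) = 0.959028,  e^(−rT) = 0.901569
E₀ = V₀·N(d₁) − D·e^(−rT)·N(d₂)
   = 86.7113·0.975852 − 62.1361·0.901569·0.959028 = 30.892685
B₀ = V₀ − E₀ = 86.7113 − 30.892685 = 55.818615
spread = −(1/T)·ln(B₀/D) − r = −(1/1.3946)·ln(55.818615/62.1361) − 0.0743 = 0.00258206
in basis points: 0.00258206 × 10⁴ = 25.8206 bp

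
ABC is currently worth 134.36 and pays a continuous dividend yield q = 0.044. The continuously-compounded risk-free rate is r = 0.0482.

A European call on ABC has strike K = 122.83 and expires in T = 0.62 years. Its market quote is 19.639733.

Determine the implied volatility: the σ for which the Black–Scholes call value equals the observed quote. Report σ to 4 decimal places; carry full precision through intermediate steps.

sigma = 0.3342

At σ = 0.3342 the Black–Scholes value reproduces the quote:
σ√T = 0.3342·√0.62 = 0.263149
d₁ = (ln(S/K) + (r−q+σ²/2)T) / (σ√T) = (ln(134.36/122.83) + (0.0482−0.044+0.3342²/2)·0.62) / 0.263149 = (0.089721 + 0.037228) / 0.263149 = 0.482423
d₂ = d₁ − σ√T = 0.482423 − 0.263149 = 0.219274
e^{−rT} = 0.970558
e^{−qT} = 0.973089
N(d₁) = 0.685247,  N(d₂) = 0.586782
V = S·e^{−qT}·N(d₁) − K·e^{−rT}·N(d₂) = 89.592102 − 69.952368 = 19.639733 (equal to the quote); since ∂V/∂σ > 0 for all σ, the implied volatility is unique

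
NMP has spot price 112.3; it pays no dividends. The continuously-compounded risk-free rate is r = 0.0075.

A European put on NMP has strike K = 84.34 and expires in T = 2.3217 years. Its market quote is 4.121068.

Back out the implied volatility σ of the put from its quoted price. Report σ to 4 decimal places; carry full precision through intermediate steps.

sigma = 0.2435

At σ = 0.2435 the Black–Scholes value reproduces the quote:
σ√T = 0.2435·√2.3217 = 0.371024
d₁ = (ln(S/K) + (r+σ²/2)T) / (σ√T) = (ln(112.3/84.34) + (0.0075+0.2435²/2)·2.3217) / 0.371024 = (0.286318 + 0.086242) / 0.371024 = 1.004139
d₂ = d₁ − σ√T = 1.004139 − 0.371024 = 0.633115
e^{−rT} = 0.982738
N(−d₁) = 0.157656,  N(−d₂) = 0.263329
V = K·e^{−rT}·N(−d₂) − S·N(−d₁) = 21.825809 − 17.704741 = 4.121068 (equal to the quote); since ∂V/∂σ > 0 for all σ, the implied volatility is unique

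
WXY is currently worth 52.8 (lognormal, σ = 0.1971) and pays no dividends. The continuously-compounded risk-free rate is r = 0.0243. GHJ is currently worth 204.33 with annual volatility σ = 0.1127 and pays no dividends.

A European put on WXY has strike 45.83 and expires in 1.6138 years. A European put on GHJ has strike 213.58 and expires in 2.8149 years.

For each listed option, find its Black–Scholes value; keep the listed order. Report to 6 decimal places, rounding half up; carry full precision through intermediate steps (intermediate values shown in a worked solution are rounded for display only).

[WXY put K=45.83]
σ√T = 0.1971·√1.6138 = 0.250387
d₁ = (ln(S/K) + (r+σ²/2)T) / (σ√T) = (ln(52.8/45.83) + (0.0243+0.1971²/2)·1.6138) / 0.250387 = (0.141572 + 0.070562) / 0.250387 = 0.847227
d₂ = d₁ − σ√T = 0.847227 − 0.250387 = 0.596840
e^{−rT} = 0.961544
N(−d₁) = 0.198434,  N(−d₂) = 0.275307
price = K·e^{−rT}·N(−d₂) − S·N(−d₁) = 12.132110 − 10.477335 = 1.654774
[GHJ put K=213.58]
σ√T = 0.1127·√2.8149 = 0.189084
d₁ = (ln(S/K) + (r+σ²/2)T) / (σ√T) = (ln(204.33/213.58) + (0.0243+0.1127²/2)·2.8149) / 0.189084 = (-0.044275 + 0.086279) / 0.189084 = 0.222141
d₂ = d₁ − σ√T = 0.222141 − 0.189084 = 0.033057
e^{−rT} = 0.933885
N(−d₁) = 0.412102,  N(−d₂) = 0.486815
price = K·e^{−rT}·N(−d₂) − S·N(−d₁) = 97.099638 − 84.204816 = 12.894822

price(WXY put K=45.83) = 1.654774
price(GHJ put K=213.58) = 12.894822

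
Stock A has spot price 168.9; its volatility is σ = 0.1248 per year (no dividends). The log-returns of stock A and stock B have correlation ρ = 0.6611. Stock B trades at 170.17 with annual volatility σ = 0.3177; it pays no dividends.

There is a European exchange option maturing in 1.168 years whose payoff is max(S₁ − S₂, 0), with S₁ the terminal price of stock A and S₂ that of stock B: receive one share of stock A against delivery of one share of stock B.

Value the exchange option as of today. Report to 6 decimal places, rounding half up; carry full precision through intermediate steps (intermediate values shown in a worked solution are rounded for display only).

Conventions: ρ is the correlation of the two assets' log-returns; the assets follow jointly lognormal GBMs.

σ_eff = √(σ₁² + σ₂² − 2ρσ₁σ₂) = √(0.1248² + 0.3177² − 2·0.6611·0.1248·0.3177) = 0.253149
d₁ = (ln(S₁/S₂) + (q₂ − q₁ + σ_eff²/2)T) / (σ_eff√T) = (ln(168.9/170.17) + (0.0 − 0.0 + 0.032042)·1.168) / 0.273588 = 0.109413
d₂ = d₁ − σ_eff√T = 0.109413 − 0.273588 = -0.164175
N(d₁) = 0.543563,  N(d₂) = 0.434797
V = S₁·e^{−q₁T}·N(d₁) − S₂·e^{−q₂T}·N(d₂) = 91.807733 − 73.989339 = 17.818393
Key observation: no risk-free rate is needed — with the second asset as numeraire the exchange option is a call on the ratio S₁/S₂, and r cancels out of the value.

exchange price = 17.818393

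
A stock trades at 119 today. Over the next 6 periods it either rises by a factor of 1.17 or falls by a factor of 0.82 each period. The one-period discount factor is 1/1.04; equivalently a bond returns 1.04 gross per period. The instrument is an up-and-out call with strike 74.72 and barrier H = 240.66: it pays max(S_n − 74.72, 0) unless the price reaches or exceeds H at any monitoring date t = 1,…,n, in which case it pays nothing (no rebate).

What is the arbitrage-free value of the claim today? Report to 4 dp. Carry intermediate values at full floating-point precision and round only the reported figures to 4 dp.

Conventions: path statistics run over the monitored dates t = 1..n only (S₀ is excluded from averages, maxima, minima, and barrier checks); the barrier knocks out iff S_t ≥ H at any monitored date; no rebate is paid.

Under the martingale measure an up-move has probability p* = 0.6286; value the claim as the probability-weighted average of per-path payoffs, discounted 6 periods at R = 1.04.
Enumerate all 2^6 = 64 price paths (U = up ×1.17, D = down ×0.82); each path with k up-moves has probability p*^k·(1−p*)^(6−k).
DDDDDD: M=97.5800, payoff=0.0000, prob=0.002626
UDDDDD: M=139.2300, payoff=0.0000, prob=0.004444
DUDDDD: M=114.1686, payoff=0.0000, prob=0.004444
UUDDDD: M=162.8991, payoff=0.0000, prob=0.007520
DDUDDD: M=97.5800, payoff=0.0000, prob=0.004444
UDUDDD: M=139.2300, payoff=0.0000, prob=0.007520
DUUDDD: M=133.5773, payoff=0.0000, prob=0.007520
UUUDDD: M=190.5919, payoff=30.3663, prob=0.012726
DDDUDD: M=97.5800, payoff=0.0000, prob=0.004444
UDDUDD: M=139.2300, payoff=0.0000, prob=0.007520
DUDUDD: M=114.1686, payoff=0.0000, prob=0.007520
UUDUDD: M=162.8991, payoff=30.3663, prob=0.012726
DDUUDD: M=109.5334, payoff=0.0000, prob=0.007520
UDUUDD: M=156.2854, payoff=30.3663, prob=0.012726
DUUUDD: M=156.2854, payoff=30.3663, prob=0.012726
UUUUDD: M=222.9926, payoff=75.2202, prob=0.021536
DDDDUD: M=97.5800, payoff=0.0000, prob=0.004444
UDDDUD: M=139.2300, payoff=0.0000, prob=0.007520
DUDDUD: M=114.1686, payoff=0.0000, prob=0.007520
UUDDUD: M=162.8991, payoff=30.3663, prob=0.012726
DDUDUD: M=97.5800, payoff=0.0000, prob=0.007520
UDUDUD: M=139.2300, payoff=30.3663, prob=0.012726
DUUDUD: M=133.5773, payoff=30.3663, prob=0.012726
UUUDUD: M=190.5919, payoff=75.2202, prob=0.021536
DDDUUD: M=97.5800, payoff=0.0000, prob=0.007520
UDDUUD: M=139.2300, payoff=30.3663, prob=0.012726
DUDUUD: M=128.1540, payoff=30.3663, prob=0.012726
UUDUUD: M=182.8539, payoff=75.2202, prob=0.021536
DDUUUD: M=128.1540, payoff=30.3663, prob=0.012726
UDUUUD: M=182.8539, payoff=75.2202, prob=0.021536
DUUUUD: M=182.8539, payoff=75.2202, prob=0.021536
UUUUUD: M=260.9013, payoff=0.0000, prob=0.036446
DDDDDU: M=97.5800, payoff=0.0000, prob=0.004444
UDDDDU: M=139.2300, payoff=0.0000, prob=0.007520
DUDDDU: M=114.1686, payoff=0.0000, prob=0.007520
UUDDDU: M=162.8991, payoff=30.3663, prob=0.012726
DDUDDU: M=97.5800, payoff=0.0000, prob=0.007520
UDUDDU: M=139.2300, payoff=30.3663, prob=0.012726
DUUDDU: M=133.5773, payoff=30.3663, prob=0.012726
UUUDDU: M=190.5919, payoff=75.2202, prob=0.021536
DDDUDU: M=97.5800, payoff=0.0000, prob=0.007520
UDDUDU: M=139.2300, payoff=30.3663, prob=0.012726
DUDUDU: M=114.1686, payoff=30.3663, prob=0.012726
UUDUDU: M=162.8991, payoff=75.2202, prob=0.021536
DDUUDU: M=109.5334, payoff=30.3663, prob=0.012726
UDUUDU: M=156.2854, payoff=75.2202, prob=0.021536
DUUUDU: M=156.2854, payoff=75.2202, prob=0.021536
UUUUDU: M=222.9926, payoff=139.2191, prob=0.036446
DDDDUU: M=97.5800, payoff=0.0000, prob=0.007520
UDDDUU: M=139.2300, payoff=30.3663, prob=0.012726
DUDDUU: M=114.1686, payoff=30.3663, prob=0.012726
UUDDUU: M=162.8991, payoff=75.2202, prob=0.021536
DDUDUU: M=105.0863, payoff=30.3663, prob=0.012726
UDUDUU: M=149.9402, payoff=75.2202, prob=0.021536
DUUDUU: M=149.9402, payoff=75.2202, prob=0.021536
UUUDUU: M=213.9391, payoff=139.2191, prob=0.036446
DDDUUU: M=105.0863, payoff=30.3663, prob=0.012726
UDDUUU: M=149.9402, payoff=75.2202, prob=0.021536
DUDUUU: M=149.9402, payoff=75.2202, prob=0.021536
UUDUUU: M=213.9391, payoff=139.2191, prob=0.036446
DDUUUU: M=149.9402, payoff=75.2202, prob=0.021536
UDUUUU: M=213.9391, payoff=139.2191, prob=0.036446
DUUUUU: M=213.9391, payoff=139.2191, prob=0.036446
UUUUUU: M=305.2545, payoff=0.0000, prob=0.061678
Price = Σ prob·payoff / R^6 = 57.397973 / 1.265319 = 45.3625

price = 45.3625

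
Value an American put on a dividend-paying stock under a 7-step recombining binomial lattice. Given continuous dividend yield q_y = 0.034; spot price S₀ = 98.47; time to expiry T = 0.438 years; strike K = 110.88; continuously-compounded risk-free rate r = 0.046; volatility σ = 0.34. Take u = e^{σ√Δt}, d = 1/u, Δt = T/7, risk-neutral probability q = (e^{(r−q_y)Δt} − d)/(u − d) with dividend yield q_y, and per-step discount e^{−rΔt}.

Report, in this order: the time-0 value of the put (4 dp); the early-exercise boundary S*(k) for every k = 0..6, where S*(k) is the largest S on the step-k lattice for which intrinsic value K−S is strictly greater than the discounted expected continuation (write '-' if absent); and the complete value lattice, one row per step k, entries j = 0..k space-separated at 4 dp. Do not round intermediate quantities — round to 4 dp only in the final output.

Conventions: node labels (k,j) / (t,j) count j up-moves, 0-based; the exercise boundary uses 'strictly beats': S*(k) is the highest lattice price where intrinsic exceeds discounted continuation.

Δt=0.06257, u=1.08877, d=0.91847, q=0.48316, disc=e^(-rΔt)=0.99713
k=7 terminal: V=max(K-S,0) → 56.5861 46.5189 34.5851 20.4385 3.6688 0.0000 0.0000 0.0000
k=6: j=0 S=59.1136 intr=51.7664 cont=51.5734 V=51.7664[EX]; j=1 S=70.0744 intr=40.8056 cont=40.6358 V=40.8056[EX]; j=2 S=83.0676 intr=27.8124 cont=27.6702 V=27.8124[EX]; j=3 S=98.4700 intr=12.4100 cont=12.3006 V=12.4100[EX]; j=4 S=116.7283 intr=0.0000 cont=1.8907 V=1.8907[hold]; j=5 S=138.3721 intr=0.0000 cont=0.0000 V=0.0000[hold]; j=6 S=164.0290 intr=0.0000 cont=0.0000 V=0.0000[hold]  S*(6)=98.4700
k=5: j=0 S=64.3611 intr=46.5189 cont=46.3370 V=46.5189[EX]; j=1 S=76.2949 intr=34.5851 cont=34.4285 V=34.5851[EX]; j=2 S=90.4415 intr=20.4385 cont=20.3120 V=20.4385[EX]; j=3 S=107.2112 intr=3.6688 cont=7.3064 V=7.3064[hold]; j=4 S=127.0903 intr=0.0000 cont=0.9744 V=0.9744[hold]; j=5 S=150.6553 intr=0.0000 cont=0.0000 V=0.0000[hold]  S*(5)=90.4415
k=4: j=0 S=70.0744 intr=40.8056 cont=40.6358 V=40.8056[EX]; j=1 S=83.0676 intr=27.8124 cont=27.6702 V=27.8124[EX]; j=2 S=98.4700 intr=12.4100 cont=14.0531 V=14.0531[hold]; j=3 S=116.7283 intr=0.0000 cont=4.2348 V=4.2348[hold]; j=4 S=138.3721 intr=0.0000 cont=0.5022 V=0.5022[hold]  S*(4)=83.0676
k=3: j=0 S=76.2949 intr=34.5851 cont=34.4285 V=34.5851[EX]; j=1 S=90.4415 intr=20.4385 cont=21.1036 V=21.1036[hold]; j=2 S=107.2112 intr=3.6688 cont=9.2825 V=9.2825[hold]; j=3 S=127.0903 intr=0.0000 cont=2.4244 V=2.4244[hold]  S*(3)=76.2949
k=2: j=0 S=83.0676 intr=27.8124 cont=27.9907 V=27.9907[hold]; j=1 S=98.4700 intr=12.4100 cont=15.3479 V=15.3479[hold]; j=2 S=116.7283 intr=0.0000 cont=5.9518 V=5.9518[hold]  S*(2)=-
k=1: j=0 S=90.4415 intr=20.4385 cont=21.8193 V=21.8193[hold]; j=1 S=107.2112 intr=3.6688 cont=10.7770 V=10.7770[hold]  S*(1)=-
k=0: j=0 S=98.4700 intr=12.4100 cont=16.4367 V=16.4367[hold]  S*(0)=-

price = 16.4367
boundary = - - - 76.2949 83.0676 90.4415 98.4700
tree:
16.4367
21.8193 10.7770
27.9907 15.3479 5.9518
34.5851 21.1036 9.2825 2.4244
40.8056 27.8124 14.0531 4.2348 0.5022
46.5189 34.5851 20.4385 7.3064 0.9744 0.0000
51.7664 40.8056 27.8124 12.4100 1.8907 0.0000 0.0000
56.5861 46.5189 34.5851 20.4385 3.6688 0.0000 0.0000 0.0000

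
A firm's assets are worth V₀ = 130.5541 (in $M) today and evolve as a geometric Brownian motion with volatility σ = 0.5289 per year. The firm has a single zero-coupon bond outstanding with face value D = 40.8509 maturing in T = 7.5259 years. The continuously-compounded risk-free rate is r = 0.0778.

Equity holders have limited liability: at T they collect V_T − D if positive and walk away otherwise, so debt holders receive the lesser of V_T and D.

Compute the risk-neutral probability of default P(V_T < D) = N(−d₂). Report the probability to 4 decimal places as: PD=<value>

PD=0.3160

Equity is a call on the firm's assets struck at D = 40.8509:
d₁ = [ln(V₀/D) + (r + σ²/2)T] / (σ√T)
   = [ln(130.5541/40.8509) + (0.0778 + 0.5·0.5289²)·7.5259] / (0.5289·√7.5259)
   = [1.161859 + 1.638145] / 1.450951 = 1.929771
d₂ = d₁ − σ√T = 1.929771 − 1.450951 = 0.478820
risk-neutral PD = N(−d₂) = N(-0.478820) = 0.316033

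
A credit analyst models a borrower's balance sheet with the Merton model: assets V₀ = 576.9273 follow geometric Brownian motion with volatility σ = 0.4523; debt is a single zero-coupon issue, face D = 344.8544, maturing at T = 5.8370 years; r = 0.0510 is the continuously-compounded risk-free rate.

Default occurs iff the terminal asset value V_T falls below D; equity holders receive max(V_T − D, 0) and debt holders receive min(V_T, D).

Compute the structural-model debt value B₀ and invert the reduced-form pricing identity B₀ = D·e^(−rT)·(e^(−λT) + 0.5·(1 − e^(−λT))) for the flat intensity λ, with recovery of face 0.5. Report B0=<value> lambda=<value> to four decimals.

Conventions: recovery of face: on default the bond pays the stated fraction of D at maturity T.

B0=204.8951 lambda=0.0874

With assets at 576.9273 and a single debt payment of 344.8544 at 5.8370 years:
d₁ = [ln(V₀/D) + (r + σ²/2)T] / (σ√T)
   = [ln(576.9273/344.8544) + (0.0510 + 0.5·0.4523²)·5.8370] / (0.4523·√5.8370)
   = [0.514594 + 0.894740] / 1.092752 = 1.289711
d₂ = d₁ − σ√T = 1.289711 − 1.092752 = 0.196960
N(d₁) = 0.901425,  N(d₂) = 0.578070,  e^(−rT) = 0.742534
E₀ = V₀·N(d₁) − D·e^(−rT)·N(d₂)
   = 576.9273·0.901425 − 344.8544·0.742534·0.578070 = 372.032221
B₀ = V₀ − E₀ = 576.9273 − 372.032221 = 204.895079
e^(−λT) = (B₀·e^(rT)/D − 0.5)/(1 − 0.5) = (204.8951·1.346740/344.8544 − 0.5)/0.5 = 0.60033026
λ = −ln(0.60033026)/5.8370 = 0.087421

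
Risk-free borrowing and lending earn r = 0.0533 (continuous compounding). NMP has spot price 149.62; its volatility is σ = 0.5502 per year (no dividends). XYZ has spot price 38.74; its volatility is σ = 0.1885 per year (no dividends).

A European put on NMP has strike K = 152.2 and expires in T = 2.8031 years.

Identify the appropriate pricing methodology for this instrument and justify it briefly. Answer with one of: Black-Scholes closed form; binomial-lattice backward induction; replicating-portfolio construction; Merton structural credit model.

framework: Black-Scholes closed form

Key observation: a European-exercise option on NMP struck at 152.2 — a GBM underlying with constant parameters — admits an analytic price: the data contain no early exercise, no discrete tree, no debt structure.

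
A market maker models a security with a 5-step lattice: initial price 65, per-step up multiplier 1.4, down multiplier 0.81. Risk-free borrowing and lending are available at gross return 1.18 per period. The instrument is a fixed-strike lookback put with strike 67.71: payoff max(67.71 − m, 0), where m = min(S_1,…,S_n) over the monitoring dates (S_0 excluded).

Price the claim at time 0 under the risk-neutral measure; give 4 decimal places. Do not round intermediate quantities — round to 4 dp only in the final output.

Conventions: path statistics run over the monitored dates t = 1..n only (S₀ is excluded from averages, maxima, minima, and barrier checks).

price = 3.9616

No-arbitrage gives p* = (R−d)/(u−d) = 0.6271: enumerate every path, weight its payoff by its p*-probability, and discount by R^5.
Enumerate all 2^5 = 32 price paths (U = up ×1.4, D = down ×0.81); each path with k up-moves has probability p*^k·(1−p*)^(5−k).
DDDDD: m=22.6641, payoff=45.0459, prob=0.007209
UDDDD: m=39.1725, payoff=28.5375, prob=0.012124
DUDDD: m=39.1725, payoff=28.5375, prob=0.012124
UUDDD: m=67.7056, payoff=0.0044, prob=0.020390
DDUDD: m=39.1725, payoff=28.5375, prob=0.012124
UDUDD: m=67.7056, payoff=0.0044, prob=0.020390
DUUDD: m=52.6500, payoff=15.0600, prob=0.020390
UUUDD: m=91.0000, payoff=0.0000, prob=0.034292
DDDUD: m=34.5437, payoff=33.1663, prob=0.012124
UDDUD: m=59.7051, payoff=8.0049, prob=0.020390
DUDUD: m=52.6500, payoff=15.0600, prob=0.020390
UUDUD: m=91.0000, payoff=0.0000, prob=0.034292
DDUUD: m=42.6465, payoff=25.0635, prob=0.020390
UDUUD: m=73.7100, payoff=0.0000, prob=0.034292
DUUUD: m=52.6500, payoff=15.0600, prob=0.034292
UUUUD: m=91.0000, payoff=0.0000, prob=0.057673
DDDDU: m=27.9804, payoff=39.7296, prob=0.012124
UDDDU: m=48.3611, payoff=19.3489, prob=0.020390
DUDDU: m=48.3611, payoff=19.3489, prob=0.020390
UUDDU: m=83.5871, payoff=0.0000, prob=0.034292
DDUDU: m=42.6465, payoff=25.0635, prob=0.020390
UDUDU: m=73.7100, payoff=0.0000, prob=0.034292
DUUDU: m=52.6500, payoff=15.0600, prob=0.034292
UUUDU: m=91.0000, payoff=0.0000, prob=0.057673
DDDUU: m=34.5437, payoff=33.1663, prob=0.020390
UDDUU: m=59.7051, payoff=8.0049, prob=0.034292
DUDUU: m=52.6500, payoff=15.0600, prob=0.034292
UUDUU: m=91.0000, payoff=0.0000, prob=0.057673
DDUUU: m=42.6465, payoff=25.0635, prob=0.034292
UDUUU: m=73.7100, payoff=0.0000, prob=0.057673
DUUUU: m=52.6500, payoff=15.0600, prob=0.057673
UUUUU: m=91.0000, payoff=0.0000, prob=0.096995
Price = Σ prob·payoff / R^5 = 9.063146 / 2.287758 = 3.9616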